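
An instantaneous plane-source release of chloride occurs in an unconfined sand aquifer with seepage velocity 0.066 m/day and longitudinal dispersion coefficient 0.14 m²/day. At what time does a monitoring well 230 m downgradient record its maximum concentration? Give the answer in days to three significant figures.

For the 1D instantaneous-source solution, setting ∂C/∂t = 0 at fixed x gives v²t² + 2Dt − x² = 0, so t = (√(D² + v²x²) − D)/v².
√(D² + v²x²) = √(0.14² + 0.066² × 230²) = 15.18; v² = 0.004356.
t = (15.18 − 0.14)/0.004356 = 3450 days (vs. the pure-advection estimate x/v = 3480 d).

3450 days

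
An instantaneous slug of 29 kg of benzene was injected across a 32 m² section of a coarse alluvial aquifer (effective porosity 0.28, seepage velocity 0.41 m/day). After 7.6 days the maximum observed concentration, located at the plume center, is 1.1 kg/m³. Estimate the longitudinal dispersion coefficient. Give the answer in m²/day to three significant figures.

0.0907 m²/day

At the plume center C_max = M/(n_e·A·√(4πDt)), so D = M²/(4πt·(n_e·A·C_max)²).
n_e·A·C_max = 0.28 × 32 × 1.1 = 9.856 kg/m.
D = 29²/(4π × 7.6 × 9.856²) = 0.0907 m²/day.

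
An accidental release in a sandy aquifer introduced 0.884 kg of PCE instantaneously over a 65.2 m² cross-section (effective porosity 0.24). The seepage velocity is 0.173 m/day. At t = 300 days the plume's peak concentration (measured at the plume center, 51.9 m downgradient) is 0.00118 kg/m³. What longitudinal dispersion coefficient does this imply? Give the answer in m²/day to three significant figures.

At the plume center C_max = M/(n_e·A·√(4πDt)), so D = M²/(4πt·(n_e·A·C_max)²).
n_e·A·C_max = 0.24 × 65.2 × 0.00118 = 0.01846 kg/m.
D = 0.884²/(4π × 300 × 0.01846²) = 0.608 m²/day.

0.608 m²/day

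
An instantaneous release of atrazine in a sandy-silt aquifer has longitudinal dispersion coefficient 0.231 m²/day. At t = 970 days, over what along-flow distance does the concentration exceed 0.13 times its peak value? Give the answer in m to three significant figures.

The plume is Gaussian with σ = √(2Dt) = √(2 × 0.231 × 970) = 21.17 m.
C/C_peak = exp(−Δx²/(2σ²)) = 0.13 ⇒ Δx = σ·√(−2 ln 0.13) = 21.17 × 2.020 = 42.76 m.
Width = 2Δx = 85.5 m.

85.5 m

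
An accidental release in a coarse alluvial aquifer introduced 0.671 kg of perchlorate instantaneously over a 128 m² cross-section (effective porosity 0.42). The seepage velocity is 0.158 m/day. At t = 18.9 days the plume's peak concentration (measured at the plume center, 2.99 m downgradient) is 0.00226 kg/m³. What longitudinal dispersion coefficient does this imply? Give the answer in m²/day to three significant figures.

At the plume center C_max = M/(n_e·A·√(4πDt)), so D = M²/(4πt·(n_e·A·C_max)²).
n_e·A·C_max = 0.42 × 128 × 0.00226 = 0.1215 kg/m.
D = 0.671²/(4π × 18.9 × 0.1215²) = 0.128 m²/day.

0.128 m²/day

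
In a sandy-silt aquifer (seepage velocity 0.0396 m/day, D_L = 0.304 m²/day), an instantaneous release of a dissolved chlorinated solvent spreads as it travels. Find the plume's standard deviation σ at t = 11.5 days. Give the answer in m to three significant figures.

2.64 m

Dispersive spreading gives a Gaussian with σ² = 2Dt; advection only shifts the center.
σ = √(2 × 0.304 × 11.5) = 2.64 m.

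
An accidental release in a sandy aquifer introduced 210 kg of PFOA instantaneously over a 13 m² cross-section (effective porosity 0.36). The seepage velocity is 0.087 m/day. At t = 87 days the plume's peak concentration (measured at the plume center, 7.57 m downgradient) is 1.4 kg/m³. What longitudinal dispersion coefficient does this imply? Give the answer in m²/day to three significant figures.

At the plume center C_max = M/(n_e·A·√(4πDt)), so D = M²/(4πt·(n_e·A·C_max)²).
n_e·A·C_max = 0.36 × 13 × 1.4 = 6.552 kg/m.
D = 210²/(4π × 87 × 6.552²) = 0.940 m²/day.

0.940 m²/day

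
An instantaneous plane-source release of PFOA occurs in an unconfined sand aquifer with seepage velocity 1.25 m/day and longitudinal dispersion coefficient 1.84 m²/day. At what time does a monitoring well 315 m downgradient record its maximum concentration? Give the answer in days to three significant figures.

251 days

For the 1D instantaneous-source solution, setting ∂C/∂t = 0 at fixed x gives v²t² + 2Dt − x² = 0, so t = (√(D² + v²x²) − D)/v².
√(D² + v²x²) = √(1.84² + 1.25² × 315²) = 393.8; v² = 1.5625.
t = (393.8 − 1.84)/1.5625 = 251 days (vs. the pure-advection estimate x/v = 252 d).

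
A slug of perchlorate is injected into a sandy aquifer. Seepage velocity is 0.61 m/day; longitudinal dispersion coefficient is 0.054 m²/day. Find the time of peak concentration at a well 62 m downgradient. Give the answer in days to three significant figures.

For the 1D instantaneous-source solution, setting ∂C/∂t = 0 at fixed x gives v²t² + 2Dt − x² = 0, so t = (√(D² + v²x²) − D)/v².
√(D² + v²x²) = √(0.054² + 0.61² × 62²) = 37.82; v² = 0.3721.
t = (37.82 − 0.054)/0.3721 = 101 days (vs. the pure-advection estimate x/v = 102 d).

101 days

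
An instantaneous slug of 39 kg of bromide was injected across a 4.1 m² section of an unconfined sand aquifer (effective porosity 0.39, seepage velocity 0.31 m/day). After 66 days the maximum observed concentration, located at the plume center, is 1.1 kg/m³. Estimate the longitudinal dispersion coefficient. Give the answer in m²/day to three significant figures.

0.593 m²/day

At the plume center C_max = M/(n_e·A·√(4πDt)), so D = M²/(4πt·(n_e·A·C_max)²).
n_e·A·C_max = 0.39 × 4.1 × 1.1 = 1.759 kg/m.
D = 39²/(4π × 66 × 1.759²) = 0.593 m²/day.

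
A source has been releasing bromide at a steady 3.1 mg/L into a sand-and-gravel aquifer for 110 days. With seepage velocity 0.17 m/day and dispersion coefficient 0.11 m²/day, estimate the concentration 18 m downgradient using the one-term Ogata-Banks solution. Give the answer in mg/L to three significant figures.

For a continuous step input, C/C₀ ≈ ½·erfc((x−vt)/(2√(Dt))).
vt = 0.17 × 110 = 18.7 m and 2√(Dt) = 2√(0.11 × 110) = 6.957 m.
Argument (x−vt)/(2√(Dt)) = (18 − 18.7)/6.957 = -0.1006; ½·erfc(-0.1006) = 0.5566.
C = 3.1 × 0.5566 = 1.73 mg/L.

1.73 mg/L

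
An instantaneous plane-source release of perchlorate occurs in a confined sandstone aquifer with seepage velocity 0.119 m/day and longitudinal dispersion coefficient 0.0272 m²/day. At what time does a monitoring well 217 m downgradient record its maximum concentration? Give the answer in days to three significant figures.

For the 1D instantaneous-source solution, setting ∂C/∂t = 0 at fixed x gives v²t² + 2Dt − x² = 0, so t = (√(D² + v²x²) − D)/v².
√(D² + v²x²) = √(0.0272² + 0.119² × 217²) = 25.82; v² = 0.014161.
t = (25.82 − 0.0272)/0.014161 = 1820 days (vs. the pure-advection estimate x/v = 1820 d).

1820 days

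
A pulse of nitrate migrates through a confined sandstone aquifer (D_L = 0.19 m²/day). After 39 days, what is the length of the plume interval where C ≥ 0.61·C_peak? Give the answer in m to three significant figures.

7.66 m

The plume is Gaussian with σ = √(2Dt) = √(2 × 0.19 × 39) = 3.850 m.
C/C_peak = exp(−Δx²/(2σ²)) = 0.61 ⇒ Δx = σ·√(−2 ln 0.61) = 3.850 × 0.9943 = 3.828 m.
Width = 2Δx = 7.66 m.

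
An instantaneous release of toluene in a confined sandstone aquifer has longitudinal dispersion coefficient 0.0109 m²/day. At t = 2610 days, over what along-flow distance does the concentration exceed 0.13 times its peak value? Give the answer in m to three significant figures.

30.5 m

The plume is Gaussian with σ = √(2Dt) = √(2 × 0.0109 × 2610) = 7.543 m.
C/C_peak = exp(−Δx²/(2σ²)) = 0.13 ⇒ Δx = σ·√(−2 ln 0.13) = 7.543 × 2.020 = 15.24 m.
Width = 2Δx = 30.5 m.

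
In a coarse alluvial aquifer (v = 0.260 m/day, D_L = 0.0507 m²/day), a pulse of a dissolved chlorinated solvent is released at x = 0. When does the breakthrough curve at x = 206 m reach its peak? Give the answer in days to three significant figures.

792 days

For the 1D instantaneous-source solution, setting ∂C/∂t = 0 at fixed x gives v²t² + 2Dt − x² = 0, so t = (√(D² + v²x²) − D)/v².
√(D² + v²x²) = √(0.0507² + 0.260² × 206²) = 53.56; v² = 0.0676.
t = (53.56 − 0.0507)/0.0676 = 792 days (vs. the pure-advection estimate x/v = 792 d).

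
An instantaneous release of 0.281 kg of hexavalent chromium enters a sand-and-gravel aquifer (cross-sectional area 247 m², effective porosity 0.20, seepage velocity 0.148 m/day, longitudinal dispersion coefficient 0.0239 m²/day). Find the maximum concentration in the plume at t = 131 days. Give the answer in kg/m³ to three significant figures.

The peak of an instantaneous 1D plume sits at x = vt; there the Gaussian factor is 1 and C_max = M/(n_e·A·√(4πDt)), where n_e·A is the pore area the mass is dissolved in.
√(4πDt) = √(4π × 0.0239 × 131) = 6.272 m, so C_max = 0.281/(0.20 × 247 × 6.272) = 0.000907 kg/m³.

0.000907 kg/m³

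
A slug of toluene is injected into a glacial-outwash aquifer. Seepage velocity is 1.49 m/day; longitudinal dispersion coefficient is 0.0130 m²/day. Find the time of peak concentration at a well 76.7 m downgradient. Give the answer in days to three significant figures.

51.5 days

For the 1D instantaneous-source solution, setting ∂C/∂t = 0 at fixed x gives v²t² + 2Dt − x² = 0, so t = (√(D² + v²x²) − D)/v².
√(D² + v²x²) = √(0.0130² + 1.49² × 76.7²) = 114.3; v² = 2.2201.
t = (114.3 − 0.0130)/2.2201 = 51.5 days (vs. the pure-advection estimate x/v = 51.5 d).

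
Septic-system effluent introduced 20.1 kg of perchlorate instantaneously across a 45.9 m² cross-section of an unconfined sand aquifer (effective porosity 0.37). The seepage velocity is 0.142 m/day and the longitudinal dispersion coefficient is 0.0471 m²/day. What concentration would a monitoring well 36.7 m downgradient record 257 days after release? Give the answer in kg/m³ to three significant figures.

For an instantaneous plane source, C(x,t) = M/(n_e·A·√(4πDt)) · exp(−(x−vt)²/(4Dt)), with n_e·A the pore (flow) area.
Plume center vt = 0.142 × 257 = 36.494 m, so the well at 36.7 m is 0.206 m downgradient of the peak.
√(4πDt) = 12.33 m, giving peak height M/(n_e·A·√(4πDt)) = 20.1/(0.37 × 45.9 × 12.33) = 0.09599 kg/m³.
(x−vt)²/(4Dt) = (0.206)²/(4 × 0.0471 × 257) = 0.0008764; exp(−0.0008764) = 0.9991.
C = 0.09599 × 0.9991 = 0.0959 kg/m³.

0.0959 kg/m³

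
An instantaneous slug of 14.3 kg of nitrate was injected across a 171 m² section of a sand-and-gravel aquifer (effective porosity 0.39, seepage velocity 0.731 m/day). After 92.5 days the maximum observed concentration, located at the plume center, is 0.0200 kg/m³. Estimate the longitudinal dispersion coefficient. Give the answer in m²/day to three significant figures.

0.0989 m²/day

At the plume center C_max = M/(n_e·A·√(4πDt)), so D = M²/(4πt·(n_e·A·C_max)²).
n_e·A·C_max = 0.39 × 171 × 0.0200 = 1.334 kg/m.
D = 14.3²/(4π × 92.5 × 1.334²) = 0.0989 m²/day.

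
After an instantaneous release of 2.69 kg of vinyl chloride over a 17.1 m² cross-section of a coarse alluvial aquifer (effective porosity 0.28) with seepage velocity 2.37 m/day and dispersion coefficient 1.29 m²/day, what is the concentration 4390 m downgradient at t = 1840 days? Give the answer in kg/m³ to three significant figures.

0.00297 kg/m³

For an instantaneous plane source, C(x,t) = M/(n_e·A·√(4πDt)) · exp(−(x−vt)²/(4Dt)), with n_e·A the pore (flow) area.
Plume center vt = 2.37 × 1840 = 4360.8 m, so the well at 4390 m is 29.2 m downgradient of the peak.
√(4πDt) = 172.7 m, giving peak height M/(n_e·A·√(4πDt)) = 2.69/(0.28 × 17.1 × 172.7) = 0.003253 kg/m³.
(x−vt)²/(4Dt) = (29.2)²/(4 × 1.29 × 1840) = 0.08980; exp(−0.08980) = 0.9141.
C = 0.003253 × 0.9141 = 0.00297 kg/m³.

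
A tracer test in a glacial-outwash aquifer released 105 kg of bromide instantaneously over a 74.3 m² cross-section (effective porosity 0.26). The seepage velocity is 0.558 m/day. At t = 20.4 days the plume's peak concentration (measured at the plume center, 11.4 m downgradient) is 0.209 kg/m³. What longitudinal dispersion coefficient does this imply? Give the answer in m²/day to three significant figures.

2.64 m²/day

At the plume center C_max = M/(n_e·A·√(4πDt)), so D = M²/(4πt·(n_e·A·C_max)²).
n_e·A·C_max = 0.26 × 74.3 × 0.209 = 4.037 kg/m.
D = 105²/(4π × 20.4 × 4.037²) = 2.64 m²/day.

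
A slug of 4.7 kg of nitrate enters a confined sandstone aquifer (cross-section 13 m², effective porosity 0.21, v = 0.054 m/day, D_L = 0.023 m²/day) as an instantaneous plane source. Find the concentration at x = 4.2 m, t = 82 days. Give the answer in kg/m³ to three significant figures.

For an instantaneous plane source, C(x,t) = M/(n_e·A·√(4πDt)) · exp(−(x−vt)²/(4Dt)), with n_e·A the pore (flow) area.
Plume center vt = 0.054 × 82 = 4.428 m, so the well at 4.2 m is 0.228 m upgradient of the peak.
√(4πDt) = 4.868 m, giving peak height M/(n_e·A·√(4πDt)) = 4.7/(0.21 × 13 × 4.868) = 0.3537 kg/m³.
(x−vt)²/(4Dt) = (-0.228)²/(4 × 0.023 × 82) = 0.006891; exp(−0.006891) = 0.9931.
C = 0.3537 × 0.9931 = 0.351 kg/m³.

0.351 kg/m³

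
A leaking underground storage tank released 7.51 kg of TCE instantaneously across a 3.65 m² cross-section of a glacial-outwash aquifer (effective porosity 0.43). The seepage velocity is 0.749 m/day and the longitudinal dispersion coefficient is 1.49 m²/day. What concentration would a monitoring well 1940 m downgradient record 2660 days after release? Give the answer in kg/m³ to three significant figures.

0.0180 kg/m³

For an instantaneous plane source, C(x,t) = M/(n_e·A·√(4πDt)) · exp(−(x−vt)²/(4Dt)), with n_e·A the pore (flow) area.
Plume center vt = 0.749 × 2660 = 1992.34 m, so the well at 1940 m is 52.34 m upgradient of the peak.
√(4πDt) = 223.2 m, giving peak height M/(n_e·A·√(4πDt)) = 7.51/(0.43 × 3.65 × 223.2) = 0.02144 kg/m³.
(x−vt)²/(4Dt) = (-52.34)²/(4 × 1.49 × 2660) = 0.1728; exp(−0.1728) = 0.8413.
C = 0.02144 × 0.8413 = 0.0180 kg/m³.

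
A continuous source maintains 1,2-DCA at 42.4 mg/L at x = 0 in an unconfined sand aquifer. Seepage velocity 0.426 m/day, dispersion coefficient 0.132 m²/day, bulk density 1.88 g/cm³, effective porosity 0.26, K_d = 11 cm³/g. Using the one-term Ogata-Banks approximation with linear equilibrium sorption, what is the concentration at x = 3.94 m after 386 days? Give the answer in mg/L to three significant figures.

Retardation factor R = 1 + ρ_b·K_d/n = 1 + 1.88 × 11/0.26 = 80.54.
Sorption retards both mechanisms: v_R = v/R = 0.005289 m/day, D_R = D/R = 0.001639 m²/day.
v_R·t = 0.005289 × 386 = 2.041554 m; 2√(D_R t) = 1.591 m; argument = (3.94 − 2.041554)/1.591 = 1.193.
C = C₀ × ½·erfc(1.193) = 42.4 × 0.04579 = 1.94 mg/L.

1.94 mg/L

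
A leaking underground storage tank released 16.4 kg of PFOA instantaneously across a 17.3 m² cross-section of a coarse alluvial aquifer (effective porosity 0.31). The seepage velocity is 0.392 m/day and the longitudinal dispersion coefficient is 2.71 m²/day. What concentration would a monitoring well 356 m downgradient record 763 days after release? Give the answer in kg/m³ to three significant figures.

0.0128 kg/m³

For an instantaneous plane source, C(x,t) = M/(n_e·A·√(4πDt)) · exp(−(x−vt)²/(4Dt)), with n_e·A the pore (flow) area.
Plume center vt = 0.392 × 763 = 299.096 m, so the well at 356 m is 56.904 m downgradient of the peak.
√(4πDt) = 161.2 m, giving peak height M/(n_e·A·√(4πDt)) = 16.4/(0.31 × 17.3 × 161.2) = 0.01897 kg/m³.
(x−vt)²/(4Dt) = (56.904)²/(4 × 2.71 × 763) = 0.3915; exp(−0.3915) = 0.6760.
C = 0.01897 × 0.6760 = 0.0128 kg/m³.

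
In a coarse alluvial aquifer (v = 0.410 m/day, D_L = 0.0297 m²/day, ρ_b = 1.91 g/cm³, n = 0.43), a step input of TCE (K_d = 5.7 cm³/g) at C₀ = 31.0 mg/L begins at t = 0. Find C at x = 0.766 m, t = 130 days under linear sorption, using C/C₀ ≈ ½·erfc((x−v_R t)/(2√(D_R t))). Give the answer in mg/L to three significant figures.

30.7 mg/L

Retardation factor R = 1 + ρ_b·K_d/n = 1 + 1.91 × 5.7/0.43 = 26.32.
Sorption retards both mechanisms: v_R = v/R = 0.01558 m/day, D_R = D/R = 0.001128 m²/day.
v_R·t = 0.01558 × 130 = 2.0254 m; 2√(D_R t) = 0.7659 m; argument = (0.766 − 2.0254)/0.7659 = -1.644.
C = C₀ × ½·erfc(-1.644) = 31.0 × 0.9900 = 30.7 mg/L.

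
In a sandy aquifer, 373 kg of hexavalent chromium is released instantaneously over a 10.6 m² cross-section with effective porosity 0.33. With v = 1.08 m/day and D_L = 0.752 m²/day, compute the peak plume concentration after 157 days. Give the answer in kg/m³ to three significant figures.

The peak of an instantaneous 1D plume sits at x = vt; there the Gaussian factor is 1 and C_max = M/(n_e·A·√(4πDt)), where n_e·A is the pore area the mass is dissolved in.
√(4πDt) = √(4π × 0.752 × 157) = 38.52 m, so C_max = 373/(0.33 × 10.6 × 38.52) = 2.77 kg/m³.

2.77 kg/m³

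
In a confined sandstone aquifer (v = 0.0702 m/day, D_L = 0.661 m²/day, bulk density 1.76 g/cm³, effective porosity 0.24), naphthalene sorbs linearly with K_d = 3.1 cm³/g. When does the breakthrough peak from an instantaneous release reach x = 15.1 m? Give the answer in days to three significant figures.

Retardation factor R = 1 + ρ_b·K_d/n = 1 + 1.76 × 3.1/0.24 = 23.73.
Sorption retards both mechanisms: v_R = v/R = 0.002958 m/day, D_R = D/R = 0.02786 m²/day.
Peak time from v_R²t² + 2D_R t − x² = 0: t = (√(D_R² + v_R²x²) − D_R)/v_R².
√(D_R² + v_R²x²) = √(0.02786² + 0.002958² × 15.1²) = 0.05264; v_R² = 8.750e-06.
t = (0.05264 − 0.02786)/8.750e-06 = 2830 days.

2830 days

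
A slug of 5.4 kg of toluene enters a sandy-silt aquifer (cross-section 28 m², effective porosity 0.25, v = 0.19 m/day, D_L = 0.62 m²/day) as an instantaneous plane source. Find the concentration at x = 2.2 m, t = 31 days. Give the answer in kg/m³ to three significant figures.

0.0416 kg/m³

For an instantaneous plane source, C(x,t) = M/(n_e·A·√(4πDt)) · exp(−(x−vt)²/(4Dt)), with n_e·A the pore (flow) area.
Plume center vt = 0.19 × 31 = 5.89 m, so the well at 2.2 m is 3.69 m upgradient of the peak.
√(4πDt) = 15.54 m, giving peak height M/(n_e·A·√(4πDt)) = 5.4/(0.25 × 28 × 15.54) = 0.04964 kg/m³.
(x−vt)²/(4Dt) = (-3.69)²/(4 × 0.62 × 31) = 0.1771; exp(−0.1771) = 0.8377.
C = 0.04964 × 0.8377 = 0.0416 kg/m³.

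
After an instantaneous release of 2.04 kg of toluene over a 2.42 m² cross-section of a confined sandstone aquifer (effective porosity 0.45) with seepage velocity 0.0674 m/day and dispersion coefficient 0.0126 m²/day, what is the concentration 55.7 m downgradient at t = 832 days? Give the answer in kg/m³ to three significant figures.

For an instantaneous plane source, C(x,t) = M/(n_e·A·√(4πDt)) · exp(−(x−vt)²/(4Dt)), with n_e·A the pore (flow) area.
Plume center vt = 0.0674 × 832 = 56.0768 m, so the well at 55.7 m is 0.3768 m upgradient of the peak.
√(4πDt) = 11.48 m, giving peak height M/(n_e·A·√(4πDt)) = 2.04/(0.45 × 2.42 × 11.48) = 0.1632 kg/m³.
(x−vt)²/(4Dt) = (-0.3768)²/(4 × 0.0126 × 832) = 0.003386; exp(−0.003386) = 0.9966.
C = 0.1632 × 0.9966 = 0.163 kg/m³.

0.163 kg/m³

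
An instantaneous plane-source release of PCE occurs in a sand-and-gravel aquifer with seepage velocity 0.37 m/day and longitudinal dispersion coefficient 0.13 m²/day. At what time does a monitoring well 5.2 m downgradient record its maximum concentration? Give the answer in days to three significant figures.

13.1 days

For the 1D instantaneous-source solution, setting ∂C/∂t = 0 at fixed x gives v²t² + 2Dt − x² = 0, so t = (√(D² + v²x²) − D)/v².
√(D² + v²x²) = √(0.13² + 0.37² × 5.2²) = 1.928; v² = 0.1369.
t = (1.928 − 0.13)/0.1369 = 13.1 days (vs. the pure-advection estimate x/v = 14.1 d).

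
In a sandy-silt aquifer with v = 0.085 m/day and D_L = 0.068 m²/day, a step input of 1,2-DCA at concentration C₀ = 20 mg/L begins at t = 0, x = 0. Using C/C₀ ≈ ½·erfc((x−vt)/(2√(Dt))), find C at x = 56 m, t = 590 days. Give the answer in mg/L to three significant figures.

5.14 mg/L

For a continuous step input, C/C₀ ≈ ½·erfc((x−vt)/(2√(Dt))).
vt = 0.085 × 590 = 50.15 m and 2√(Dt) = 2√(0.068 × 590) = 12.67 m.
Argument (x−vt)/(2√(Dt)) = (56 − 50.15)/12.67 = 0.4617; ½·erfc(0.4617) = 0.2569.
C = 20 × 0.2569 = 5.14 mg/L.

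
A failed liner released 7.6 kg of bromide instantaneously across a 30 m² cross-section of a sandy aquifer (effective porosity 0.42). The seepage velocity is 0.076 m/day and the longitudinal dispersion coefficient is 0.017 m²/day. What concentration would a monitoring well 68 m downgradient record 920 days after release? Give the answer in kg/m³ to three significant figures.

For an instantaneous plane source, C(x,t) = M/(n_e·A·√(4πDt)) · exp(−(x−vt)²/(4Dt)), with n_e·A the pore (flow) area.
Plume center vt = 0.076 × 920 = 69.92 m, so the well at 68 m is 1.92 m upgradient of the peak.
√(4πDt) = 14.02 m, giving peak height M/(n_e·A·√(4πDt)) = 7.6/(0.42 × 30 × 14.02) = 0.04302 kg/m³.
(x−vt)²/(4Dt) = (-1.92)²/(4 × 0.017 × 920) = 0.05893; exp(−0.05893) = 0.9428.
C = 0.04302 × 0.9428 = 0.0406 kg/m³.

0.0406 kg/m³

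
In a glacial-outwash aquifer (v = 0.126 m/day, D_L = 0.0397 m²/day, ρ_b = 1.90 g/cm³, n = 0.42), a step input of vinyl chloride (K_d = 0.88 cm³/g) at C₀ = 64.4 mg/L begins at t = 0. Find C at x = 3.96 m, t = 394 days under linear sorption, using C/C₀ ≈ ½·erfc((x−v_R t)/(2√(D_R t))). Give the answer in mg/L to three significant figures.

63.9 mg/L

Retardation factor R = 1 + ρ_b·K_d/n = 1 + 1.90 × 0.88/0.42 = 4.981.
Sorption retards both mechanisms: v_R = v/R = 0.02530 m/day, D_R = D/R = 0.007970 m²/day.
v_R·t = 0.02530 × 394 = 9.9682 m; 2√(D_R t) = 3.544 m; argument = (3.96 − 9.9682)/3.544 = -1.695.
C = C₀ × ½·erfc(-1.695) = 64.4 × 0.9917 = 63.9 mg/L.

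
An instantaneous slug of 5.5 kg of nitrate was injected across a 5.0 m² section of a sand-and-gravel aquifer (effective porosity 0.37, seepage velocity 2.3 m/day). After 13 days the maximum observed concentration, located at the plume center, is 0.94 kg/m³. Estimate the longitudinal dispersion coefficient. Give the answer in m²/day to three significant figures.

At the plume center C_max = M/(n_e·A·√(4πDt)), so D = M²/(4πt·(n_e·A·C_max)²).
n_e·A·C_max = 0.37 × 5.0 × 0.94 = 1.739 kg/m.
D = 5.5²/(4π × 13 × 1.739²) = 0.0612 m²/day.

0.0612 m²/day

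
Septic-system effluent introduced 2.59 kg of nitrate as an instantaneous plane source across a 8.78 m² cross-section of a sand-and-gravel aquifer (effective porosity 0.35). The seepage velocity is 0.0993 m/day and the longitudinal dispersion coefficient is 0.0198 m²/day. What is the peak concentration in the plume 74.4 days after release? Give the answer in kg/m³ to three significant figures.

The peak of an instantaneous 1D plume sits at x = vt; there the Gaussian factor is 1 and C_max = M/(n_e·A·√(4πDt)), where n_e·A is the pore area the mass is dissolved in.
√(4πDt) = √(4π × 0.0198 × 74.4) = 4.303 m, so C_max = 2.59/(0.35 × 8.78 × 4.303) = 0.196 kg/m³.

0.196 kg/m³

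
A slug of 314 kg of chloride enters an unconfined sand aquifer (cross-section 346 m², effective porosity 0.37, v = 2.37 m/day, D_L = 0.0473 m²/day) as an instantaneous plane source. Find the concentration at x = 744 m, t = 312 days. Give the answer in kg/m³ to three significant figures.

0.127 kg/m³

For an instantaneous plane source, C(x,t) = M/(n_e·A·√(4πDt)) · exp(−(x−vt)²/(4Dt)), with n_e·A the pore (flow) area.
Plume center vt = 2.37 × 312 = 739.44 m, so the well at 744 m is 4.56 m downgradient of the peak.
√(4πDt) = 13.62 m, giving peak height M/(n_e·A·√(4πDt)) = 314/(0.37 × 346 × 13.62) = 0.1801 kg/m³.
(x−vt)²/(4Dt) = (4.56)²/(4 × 0.0473 × 312) = 0.3523; exp(−0.3523) = 0.7031.
C = 0.1801 × 0.7031 = 0.127 kg/m³.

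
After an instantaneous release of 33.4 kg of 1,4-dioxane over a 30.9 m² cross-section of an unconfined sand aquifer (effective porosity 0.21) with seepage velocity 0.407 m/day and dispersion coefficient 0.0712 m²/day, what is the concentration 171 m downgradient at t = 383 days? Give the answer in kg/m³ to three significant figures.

For an instantaneous plane source, C(x,t) = M/(n_e·A·√(4πDt)) · exp(−(x−vt)²/(4Dt)), with n_e·A the pore (flow) area.
Plume center vt = 0.407 × 383 = 155.881 m, so the well at 171 m is 15.119 m downgradient of the peak.
√(4πDt) = 18.51 m, giving peak height M/(n_e·A·√(4πDt)) = 33.4/(0.21 × 30.9 × 18.51) = 0.2781 kg/m³.
(x−vt)²/(4Dt) = (15.119)²/(4 × 0.0712 × 383) = 2.096; exp(−2.096) = 0.1229.
C = 0.2781 × 0.1229 = 0.0342 kg/m³.

0.0342 kg/m³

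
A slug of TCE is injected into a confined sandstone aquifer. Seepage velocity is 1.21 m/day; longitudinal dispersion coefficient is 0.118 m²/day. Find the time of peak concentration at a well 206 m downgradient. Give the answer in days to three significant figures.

For the 1D instantaneous-source solution, setting ∂C/∂t = 0 at fixed x gives v²t² + 2Dt − x² = 0, so t = (√(D² + v²x²) − D)/v².
√(D² + v²x²) = √(0.118² + 1.21² × 206²) = 249.3; v² = 1.4641.
t = (249.3 − 0.118)/1.4641 = 170 days (vs. the pure-advection estimate x/v = 170 d).

170 days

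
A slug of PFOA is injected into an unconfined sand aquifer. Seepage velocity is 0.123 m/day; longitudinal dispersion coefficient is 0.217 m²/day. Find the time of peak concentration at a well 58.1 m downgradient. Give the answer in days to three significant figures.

For the 1D instantaneous-source solution, setting ∂C/∂t = 0 at fixed x gives v²t² + 2Dt − x² = 0, so t = (√(D² + v²x²) − D)/v².
√(D² + v²x²) = √(0.217² + 0.123² × 58.1²) = 7.150; v² = 0.015129.
t = (7.150 − 0.217)/0.015129 = 458 days (vs. the pure-advection estimate x/v = 472 d).

458 days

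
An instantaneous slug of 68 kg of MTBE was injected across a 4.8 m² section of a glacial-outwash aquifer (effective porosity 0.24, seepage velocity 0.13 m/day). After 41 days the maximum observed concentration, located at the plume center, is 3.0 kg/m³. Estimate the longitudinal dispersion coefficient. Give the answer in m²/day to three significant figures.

At the plume center C_max = M/(n_e·A·√(4πDt)), so D = M²/(4πt·(n_e·A·C_max)²).
n_e·A·C_max = 0.24 × 4.8 × 3.0 = 3.456 kg/m.
D = 68²/(4π × 41 × 3.456²) = 0.751 m²/day.

0.751 m²/day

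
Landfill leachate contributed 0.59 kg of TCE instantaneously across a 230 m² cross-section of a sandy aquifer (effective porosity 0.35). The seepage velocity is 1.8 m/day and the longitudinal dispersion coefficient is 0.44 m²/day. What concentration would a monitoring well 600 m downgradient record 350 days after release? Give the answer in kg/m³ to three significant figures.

3.87e-05 kg/m³

For an instantaneous plane source, C(x,t) = M/(n_e·A·√(4πDt)) · exp(−(x−vt)²/(4Dt)), with n_e·A the pore (flow) area.
Plume center vt = 1.8 × 350 = 630 m, so the well at 600 m is 30 m upgradient of the peak.
√(4πDt) = 43.99 m, giving peak height M/(n_e·A·√(4πDt)) = 0.59/(0.35 × 230 × 43.99) = 0.0001666 kg/m³.
(x−vt)²/(4Dt) = (-30)²/(4 × 0.44 × 350) = 1.461; exp(−1.461) = 0.2320.
C = 0.0001666 × 0.2320 = 3.87e-05 kg/m³.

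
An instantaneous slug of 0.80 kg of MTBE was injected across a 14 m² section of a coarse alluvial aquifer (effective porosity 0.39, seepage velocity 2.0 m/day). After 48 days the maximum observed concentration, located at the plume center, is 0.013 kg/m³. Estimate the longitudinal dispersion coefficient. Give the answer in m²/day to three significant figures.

At the plume center C_max = M/(n_e·A·√(4πDt)), so D = M²/(4πt·(n_e·A·C_max)²).
n_e·A·C_max = 0.39 × 14 × 0.013 = 0.07098 kg/m.
D = 0.80²/(4π × 48 × 0.07098²) = 0.211 m²/day.

0.211 m²/day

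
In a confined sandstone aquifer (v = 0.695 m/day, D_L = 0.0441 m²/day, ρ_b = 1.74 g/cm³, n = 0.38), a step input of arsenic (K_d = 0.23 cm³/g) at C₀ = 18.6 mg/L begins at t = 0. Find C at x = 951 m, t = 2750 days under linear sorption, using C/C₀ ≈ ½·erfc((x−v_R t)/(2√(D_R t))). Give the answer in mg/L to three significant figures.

0.597 mg/L

Retardation factor R = 1 + ρ_b·K_d/n = 1 + 1.74 × 0.23/0.38 = 2.053.
Sorption retards both mechanisms: v_R = v/R = 0.3385 m/day, D_R = D/R = 0.02148 m²/day.
v_R·t = 0.3385 × 2750 = 930.875 m; 2√(D_R t) = 15.37 m; argument = (951 − 930.875)/15.37 = 1.309.
C = C₀ × ½·erfc(1.309) = 18.6 × 0.03207 = 0.597 mg/L.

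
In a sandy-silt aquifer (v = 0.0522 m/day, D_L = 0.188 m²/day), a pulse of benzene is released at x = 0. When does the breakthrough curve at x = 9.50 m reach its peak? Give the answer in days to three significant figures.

126 days

For the 1D instantaneous-source solution, setting ∂C/∂t = 0 at fixed x gives v²t² + 2Dt − x² = 0, so t = (√(D² + v²x²) − D)/v².
√(D² + v²x²) = √(0.188² + 0.0522² × 9.50²) = 0.5303; v² = 0.00272484.
t = (0.5303 − 0.188)/0.00272484 = 126 days (vs. the pure-advection estimate x/v = 182 d).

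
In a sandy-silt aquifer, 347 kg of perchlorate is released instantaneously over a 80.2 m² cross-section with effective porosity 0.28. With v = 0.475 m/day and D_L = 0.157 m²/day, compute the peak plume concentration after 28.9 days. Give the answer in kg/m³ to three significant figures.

2.05 kg/m³

The peak of an instantaneous 1D plume sits at x = vt; there the Gaussian factor is 1 and C_max = M/(n_e·A·√(4πDt)), where n_e·A is the pore area the mass is dissolved in.
√(4πDt) = √(4π × 0.157 × 28.9) = 7.551 m, so C_max = 347/(0.28 × 80.2 × 7.551) = 2.05 kg/m³.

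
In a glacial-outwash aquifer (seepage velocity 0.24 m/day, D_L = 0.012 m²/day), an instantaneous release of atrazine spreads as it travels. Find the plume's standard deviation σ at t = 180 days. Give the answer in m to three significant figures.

Dispersive spreading gives a Gaussian with σ² = 2Dt; advection only shifts the center.
σ = √(2 × 0.012 × 180) = 2.08 m.

2.08 m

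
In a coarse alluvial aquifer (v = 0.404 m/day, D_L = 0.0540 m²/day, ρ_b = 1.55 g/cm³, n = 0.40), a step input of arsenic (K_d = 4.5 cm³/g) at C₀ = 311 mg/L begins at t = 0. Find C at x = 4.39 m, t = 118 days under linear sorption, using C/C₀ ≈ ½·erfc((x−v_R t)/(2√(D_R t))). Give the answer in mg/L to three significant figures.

Retardation factor R = 1 + ρ_b·K_d/n = 1 + 1.55 × 4.5/0.40 = 18.44.
Sorption retards both mechanisms: v_R = v/R = 0.02191 m/day, D_R = D/R = 0.002928 m²/day.
v_R·t = 0.02191 × 118 = 2.58538 m; 2√(D_R t) = 1.176 m; argument = (4.39 − 2.58538)/1.176 = 1.535.
C = C₀ × ½·erfc(1.535) = 311 × 0.01497 = 4.66 mg/L.

4.66 mg/L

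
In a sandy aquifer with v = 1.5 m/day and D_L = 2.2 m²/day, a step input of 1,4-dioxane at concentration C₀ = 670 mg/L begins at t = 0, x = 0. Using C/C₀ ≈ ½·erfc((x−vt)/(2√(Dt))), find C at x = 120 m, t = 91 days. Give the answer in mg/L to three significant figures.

533 mg/L

For a continuous step input, C/C₀ ≈ ½·erfc((x−vt)/(2√(Dt))).
vt = 1.5 × 91 = 136.5 m and 2√(Dt) = 2√(2.2 × 91) = 28.30 m.
Argument (x−vt)/(2√(Dt)) = (120 − 136.5)/28.30 = -0.5830; ½·erfc(-0.5830) = 0.7952.
C = 670 × 0.7952 = 533 mg/L.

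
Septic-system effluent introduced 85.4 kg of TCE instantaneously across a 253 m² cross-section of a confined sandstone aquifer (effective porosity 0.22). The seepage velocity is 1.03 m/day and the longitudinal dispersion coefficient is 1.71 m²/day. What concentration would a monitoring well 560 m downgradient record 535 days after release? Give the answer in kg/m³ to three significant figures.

0.0140 kg/m³

For an instantaneous plane source, C(x,t) = M/(n_e·A·√(4πDt)) · exp(−(x−vt)²/(4Dt)), with n_e·A the pore (flow) area.
Plume center vt = 1.03 × 535 = 551.05 m, so the well at 560 m is 8.95 m downgradient of the peak.
√(4πDt) = 107.2 m, giving peak height M/(n_e·A·√(4πDt)) = 85.4/(0.22 × 253 × 107.2) = 0.01431 kg/m³.
(x−vt)²/(4Dt) = (8.95)²/(4 × 1.71 × 535) = 0.02189; exp(−0.02189) = 0.9783.
C = 0.01431 × 0.9783 = 0.0140 kg/m³.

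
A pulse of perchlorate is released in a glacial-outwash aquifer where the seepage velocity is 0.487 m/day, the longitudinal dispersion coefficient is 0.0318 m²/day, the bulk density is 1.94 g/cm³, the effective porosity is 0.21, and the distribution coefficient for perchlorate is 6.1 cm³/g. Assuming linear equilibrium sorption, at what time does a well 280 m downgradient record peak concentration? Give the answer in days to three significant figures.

Retardation factor R = 1 + ρ_b·K_d/n = 1 + 1.94 × 6.1/0.21 = 57.35.
Sorption retards both mechanisms: v_R = v/R = 0.008492 m/day, D_R = D/R = 0.0005545 m²/day.
Peak time from v_R²t² + 2D_R t − x² = 0: t = (√(D_R² + v_R²x²) − D_R)/v_R².
√(D_R² + v_R²x²) = √(0.0005545² + 0.008492² × 280²) = 2.378; v_R² = 7.211e-05.
t = (2.378 − 0.0005545)/7.211e-05 = 33000 days.

33000 days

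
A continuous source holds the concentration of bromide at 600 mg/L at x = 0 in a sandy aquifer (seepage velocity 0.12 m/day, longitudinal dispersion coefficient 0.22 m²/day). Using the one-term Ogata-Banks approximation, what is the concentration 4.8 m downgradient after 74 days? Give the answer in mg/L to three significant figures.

For a continuous step input, C/C₀ ≈ ½·erfc((x−vt)/(2√(Dt))).
vt = 0.12 × 74 = 8.88 m and 2√(Dt) = 2√(0.22 × 74) = 8.070 m.
Argument (x−vt)/(2√(Dt)) = (4.8 − 8.88)/8.070 = -0.5056; ½·erfc(-0.5056) = 0.7627.
C = 600 × 0.7627 = 458 mg/L.

458 mg/L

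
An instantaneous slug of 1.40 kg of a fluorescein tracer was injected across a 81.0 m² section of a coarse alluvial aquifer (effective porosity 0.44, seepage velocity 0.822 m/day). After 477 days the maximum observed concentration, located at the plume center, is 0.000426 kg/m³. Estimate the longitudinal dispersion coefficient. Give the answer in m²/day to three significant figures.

At the plume center C_max = M/(n_e·A·√(4πDt)), so D = M²/(4πt·(n_e·A·C_max)²).
n_e·A·C_max = 0.44 × 81.0 × 0.000426 = 0.01518 kg/m.
D = 1.40²/(4π × 477 × 0.01518²) = 1.42 m²/day.

1.42 m²/day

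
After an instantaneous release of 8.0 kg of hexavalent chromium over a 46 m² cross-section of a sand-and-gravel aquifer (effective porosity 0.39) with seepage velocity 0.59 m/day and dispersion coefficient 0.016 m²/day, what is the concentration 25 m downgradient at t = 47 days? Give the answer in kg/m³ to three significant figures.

For an instantaneous plane source, C(x,t) = M/(n_e·A·√(4πDt)) · exp(−(x−vt)²/(4Dt)), with n_e·A the pore (flow) area.
Plume center vt = 0.59 × 47 = 27.73 m, so the well at 25 m is 2.73 m upgradient of the peak.
√(4πDt) = 3.074 m, giving peak height M/(n_e·A·√(4πDt)) = 8.0/(0.39 × 46 × 3.074) = 0.1451 kg/m³.
(x−vt)²/(4Dt) = (-2.73)²/(4 × 0.016 × 47) = 2.478; exp(−2.478) = 0.08391.
C = 0.1451 × 0.08391 = 0.0122 kg/m³.

0.0122 kg/m³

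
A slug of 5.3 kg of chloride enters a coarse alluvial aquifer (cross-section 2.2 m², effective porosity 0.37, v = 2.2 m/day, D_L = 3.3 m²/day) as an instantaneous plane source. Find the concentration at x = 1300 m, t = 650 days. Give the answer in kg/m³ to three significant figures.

0.00553 kg/m³

For an instantaneous plane source, C(x,t) = M/(n_e·A·√(4πDt)) · exp(−(x−vt)²/(4Dt)), with n_e·A the pore (flow) area.
Plume center vt = 2.2 × 650 = 1430 m, so the well at 1300 m is 130 m upgradient of the peak.
√(4πDt) = 164.2 m, giving peak height M/(n_e·A·√(4πDt)) = 5.3/(0.37 × 2.2 × 164.2) = 0.03965 kg/m³.
(x−vt)²/(4Dt) = (-130)²/(4 × 3.3 × 650) = 1.970; exp(−1.970) = 0.1395.
C = 0.03965 × 0.1395 = 0.00553 kg/m³.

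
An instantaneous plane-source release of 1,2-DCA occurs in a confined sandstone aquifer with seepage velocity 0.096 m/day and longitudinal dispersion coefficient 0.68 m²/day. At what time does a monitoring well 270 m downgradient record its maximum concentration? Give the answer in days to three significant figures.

For the 1D instantaneous-source solution, setting ∂C/∂t = 0 at fixed x gives v²t² + 2Dt − x² = 0, so t = (√(D² + v²x²) − D)/v².
√(D² + v²x²) = √(0.68² + 0.096² × 270²) = 25.93; v² = 0.009216.
t = (25.93 − 0.68)/0.009216 = 2740 days (vs. the pure-advection estimate x/v = 2810 d).

2740 days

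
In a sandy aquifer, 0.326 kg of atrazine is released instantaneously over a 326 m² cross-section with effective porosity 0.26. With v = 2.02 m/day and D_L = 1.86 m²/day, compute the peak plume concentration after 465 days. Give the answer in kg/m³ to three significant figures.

3.69e-05 kg/m³

The peak of an instantaneous 1D plume sits at x = vt; there the Gaussian factor is 1 and C_max = M/(n_e·A·√(4πDt)), where n_e·A is the pore area the mass is dissolved in.
√(4πDt) = √(4π × 1.86 × 465) = 104.3 m, so C_max = 0.326/(0.26 × 326 × 104.3) = 3.69e-05 kg/m³.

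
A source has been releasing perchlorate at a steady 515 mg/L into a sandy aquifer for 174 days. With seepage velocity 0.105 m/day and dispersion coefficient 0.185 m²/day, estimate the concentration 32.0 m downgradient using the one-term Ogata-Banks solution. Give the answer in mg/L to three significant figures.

For a continuous step input, C/C₀ ≈ ½·erfc((x−vt)/(2√(Dt))).
vt = 0.105 × 174 = 18.27 m and 2√(Dt) = 2√(0.185 × 174) = 11.35 m.
Argument (x−vt)/(2√(Dt)) = (32.0 − 18.27)/11.35 = 1.210; ½·erfc(1.210) = 0.04352.
C = 515 × 0.04352 = 22.4 mg/L.

22.4 mg/L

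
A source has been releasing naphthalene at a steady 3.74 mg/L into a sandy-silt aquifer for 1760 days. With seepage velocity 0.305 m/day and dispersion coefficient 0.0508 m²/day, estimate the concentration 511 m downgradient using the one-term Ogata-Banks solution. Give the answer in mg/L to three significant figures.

3.64 mg/L

For a continuous step input, C/C₀ ≈ ½·erfc((x−vt)/(2√(Dt))).
vt = 0.305 × 1760 = 536.8 m and 2√(Dt) = 2√(0.0508 × 1760) = 18.91 m.
Argument (x−vt)/(2√(Dt)) = (511 − 536.8)/18.91 = -1.364; ½·erfc(-1.364) = 0.9731.
C = 3.74 × 0.9731 = 3.64 mg/L.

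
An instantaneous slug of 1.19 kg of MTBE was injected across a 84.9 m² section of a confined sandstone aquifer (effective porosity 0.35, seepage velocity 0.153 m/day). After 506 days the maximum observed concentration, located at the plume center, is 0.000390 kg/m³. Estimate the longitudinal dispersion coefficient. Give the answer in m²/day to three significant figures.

1.66 m²/day

At the plume center C_max = M/(n_e·A·√(4πDt)), so D = M²/(4πt·(n_e·A·C_max)²).
n_e·A·C_max = 0.35 × 84.9 × 0.000390 = 0.01159 kg/m.
D = 1.19²/(4π × 506 × 0.01159²) = 1.66 m²/day.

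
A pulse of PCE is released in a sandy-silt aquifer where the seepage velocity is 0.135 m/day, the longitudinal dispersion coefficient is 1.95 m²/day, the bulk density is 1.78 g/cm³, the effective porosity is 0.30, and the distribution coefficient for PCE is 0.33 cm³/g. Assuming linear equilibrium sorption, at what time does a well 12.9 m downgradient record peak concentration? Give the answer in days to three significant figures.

108 days

Retardation factor R = 1 + ρ_b·K_d/n = 1 + 1.78 × 0.33/0.30 = 2.958.
Sorption retards both mechanisms: v_R = v/R = 0.04564 m/day, D_R = D/R = 0.6592 m²/day.
Peak time from v_R²t² + 2D_R t − x² = 0: t = (√(D_R² + v_R²x²) − D_R)/v_R².
√(D_R² + v_R²x²) = √(0.6592² + 0.04564² × 12.9²) = 0.8838; v_R² = 0.002083.
t = (0.8838 − 0.6592)/0.002083 = 108 days.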